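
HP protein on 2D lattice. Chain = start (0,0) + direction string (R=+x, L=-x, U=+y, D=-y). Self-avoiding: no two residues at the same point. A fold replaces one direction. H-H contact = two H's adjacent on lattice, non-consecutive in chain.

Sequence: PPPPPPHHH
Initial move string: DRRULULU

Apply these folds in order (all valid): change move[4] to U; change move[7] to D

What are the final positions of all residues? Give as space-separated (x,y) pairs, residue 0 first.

Answer: (0,0) (0,-1) (1,-1) (2,-1) (2,0) (2,1) (2,2) (1,2) (1,1)

Derivation:
Initial moves: DRRULULU
Fold: move[4]->U => DRRUUULU (positions: [(0, 0), (0, -1), (1, -1), (2, -1), (2, 0), (2, 1), (2, 2), (1, 2), (1, 3)])
Fold: move[7]->D => DRRUUULD (positions: [(0, 0), (0, -1), (1, -1), (2, -1), (2, 0), (2, 1), (2, 2), (1, 2), (1, 1)])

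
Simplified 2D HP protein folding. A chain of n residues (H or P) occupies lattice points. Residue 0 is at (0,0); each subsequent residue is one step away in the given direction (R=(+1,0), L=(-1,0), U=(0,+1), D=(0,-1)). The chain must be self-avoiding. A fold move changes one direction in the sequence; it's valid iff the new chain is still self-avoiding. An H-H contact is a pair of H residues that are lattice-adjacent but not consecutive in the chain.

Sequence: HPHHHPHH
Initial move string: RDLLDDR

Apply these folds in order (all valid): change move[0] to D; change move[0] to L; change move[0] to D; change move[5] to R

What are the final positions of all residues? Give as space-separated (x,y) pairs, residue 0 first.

Initial moves: RDLLDDR
Fold: move[0]->D => DDLLDDR (positions: [(0, 0), (0, -1), (0, -2), (-1, -2), (-2, -2), (-2, -3), (-2, -4), (-1, -4)])
Fold: move[0]->L => LDLLDDR (positions: [(0, 0), (-1, 0), (-1, -1), (-2, -1), (-3, -1), (-3, -2), (-3, -3), (-2, -3)])
Fold: move[0]->D => DDLLDDR (positions: [(0, 0), (0, -1), (0, -2), (-1, -2), (-2, -2), (-2, -3), (-2, -4), (-1, -4)])
Fold: move[5]->R => DDLLDRR (positions: [(0, 0), (0, -1), (0, -2), (-1, -2), (-2, -2), (-2, -3), (-1, -3), (0, -3)])

Answer: (0,0) (0,-1) (0,-2) (-1,-2) (-2,-2) (-2,-3) (-1,-3) (0,-3)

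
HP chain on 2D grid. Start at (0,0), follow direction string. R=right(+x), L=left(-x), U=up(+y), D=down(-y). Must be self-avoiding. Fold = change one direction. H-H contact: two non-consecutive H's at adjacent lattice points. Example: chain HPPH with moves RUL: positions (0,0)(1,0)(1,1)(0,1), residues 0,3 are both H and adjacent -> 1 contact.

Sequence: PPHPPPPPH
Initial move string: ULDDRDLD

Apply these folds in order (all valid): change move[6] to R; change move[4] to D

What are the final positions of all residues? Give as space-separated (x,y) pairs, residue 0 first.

Initial moves: ULDDRDLD
Fold: move[6]->R => ULDDRDRD (positions: [(0, 0), (0, 1), (-1, 1), (-1, 0), (-1, -1), (0, -1), (0, -2), (1, -2), (1, -3)])
Fold: move[4]->D => ULDDDDRD (positions: [(0, 0), (0, 1), (-1, 1), (-1, 0), (-1, -1), (-1, -2), (-1, -3), (0, -3), (0, -4)])

Answer: (0,0) (0,1) (-1,1) (-1,0) (-1,-1) (-1,-2) (-1,-3) (0,-3) (0,-4)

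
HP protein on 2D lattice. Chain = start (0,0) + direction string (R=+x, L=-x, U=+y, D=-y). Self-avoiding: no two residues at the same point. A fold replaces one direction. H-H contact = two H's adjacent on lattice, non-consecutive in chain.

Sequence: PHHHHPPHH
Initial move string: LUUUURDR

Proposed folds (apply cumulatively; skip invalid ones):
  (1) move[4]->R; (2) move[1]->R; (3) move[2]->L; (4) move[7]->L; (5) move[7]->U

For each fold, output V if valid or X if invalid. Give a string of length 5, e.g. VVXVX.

Answer: VXVXX

Derivation:
Initial: LUUUURDR -> [(0, 0), (-1, 0), (-1, 1), (-1, 2), (-1, 3), (-1, 4), (0, 4), (0, 3), (1, 3)]
Fold 1: move[4]->R => LUUURRDR VALID
Fold 2: move[1]->R => LRUURRDR INVALID (collision), skipped
Fold 3: move[2]->L => LULURRDR VALID
Fold 4: move[7]->L => LULURRDL INVALID (collision), skipped
Fold 5: move[7]->U => LULURRDU INVALID (collision), skipped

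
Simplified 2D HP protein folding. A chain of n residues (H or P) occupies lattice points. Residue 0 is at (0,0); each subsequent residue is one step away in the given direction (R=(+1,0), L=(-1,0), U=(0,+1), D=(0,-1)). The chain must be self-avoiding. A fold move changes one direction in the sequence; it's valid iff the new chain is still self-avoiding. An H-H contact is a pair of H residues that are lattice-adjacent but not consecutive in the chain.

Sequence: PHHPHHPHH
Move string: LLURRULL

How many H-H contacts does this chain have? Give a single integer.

Answer: 2

Derivation:
Positions: [(0, 0), (-1, 0), (-2, 0), (-2, 1), (-1, 1), (0, 1), (0, 2), (-1, 2), (-2, 2)]
H-H contact: residue 1 @(-1,0) - residue 4 @(-1, 1)
H-H contact: residue 4 @(-1,1) - residue 7 @(-1, 2)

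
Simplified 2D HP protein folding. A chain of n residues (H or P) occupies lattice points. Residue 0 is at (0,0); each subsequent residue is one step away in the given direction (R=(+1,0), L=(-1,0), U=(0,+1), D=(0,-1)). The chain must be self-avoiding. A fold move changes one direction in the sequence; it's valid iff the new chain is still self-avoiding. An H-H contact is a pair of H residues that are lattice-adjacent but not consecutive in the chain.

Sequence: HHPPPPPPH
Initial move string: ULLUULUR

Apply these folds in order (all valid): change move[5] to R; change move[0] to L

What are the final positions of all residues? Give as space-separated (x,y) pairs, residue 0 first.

Answer: (0,0) (-1,0) (-2,0) (-3,0) (-3,1) (-3,2) (-2,2) (-2,3) (-1,3)

Derivation:
Initial moves: ULLUULUR
Fold: move[5]->R => ULLUURUR (positions: [(0, 0), (0, 1), (-1, 1), (-2, 1), (-2, 2), (-2, 3), (-1, 3), (-1, 4), (0, 4)])
Fold: move[0]->L => LLLUURUR (positions: [(0, 0), (-1, 0), (-2, 0), (-3, 0), (-3, 1), (-3, 2), (-2, 2), (-2, 3), (-1, 3)])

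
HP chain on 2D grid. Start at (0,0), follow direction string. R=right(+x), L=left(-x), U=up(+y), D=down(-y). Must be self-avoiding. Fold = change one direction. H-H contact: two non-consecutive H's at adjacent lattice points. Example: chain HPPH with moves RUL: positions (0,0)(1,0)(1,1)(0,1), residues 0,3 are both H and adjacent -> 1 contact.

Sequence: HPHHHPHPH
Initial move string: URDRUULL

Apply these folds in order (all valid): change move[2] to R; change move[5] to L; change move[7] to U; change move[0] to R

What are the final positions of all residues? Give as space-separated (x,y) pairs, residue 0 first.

Answer: (0,0) (1,0) (2,0) (3,0) (4,0) (4,1) (3,1) (2,1) (2,2)

Derivation:
Initial moves: URDRUULL
Fold: move[2]->R => URRRUULL (positions: [(0, 0), (0, 1), (1, 1), (2, 1), (3, 1), (3, 2), (3, 3), (2, 3), (1, 3)])
Fold: move[5]->L => URRRULLL (positions: [(0, 0), (0, 1), (1, 1), (2, 1), (3, 1), (3, 2), (2, 2), (1, 2), (0, 2)])
Fold: move[7]->U => URRRULLU (positions: [(0, 0), (0, 1), (1, 1), (2, 1), (3, 1), (3, 2), (2, 2), (1, 2), (1, 3)])
Fold: move[0]->R => RRRRULLU (positions: [(0, 0), (1, 0), (2, 0), (3, 0), (4, 0), (4, 1), (3, 1), (2, 1), (2, 2)])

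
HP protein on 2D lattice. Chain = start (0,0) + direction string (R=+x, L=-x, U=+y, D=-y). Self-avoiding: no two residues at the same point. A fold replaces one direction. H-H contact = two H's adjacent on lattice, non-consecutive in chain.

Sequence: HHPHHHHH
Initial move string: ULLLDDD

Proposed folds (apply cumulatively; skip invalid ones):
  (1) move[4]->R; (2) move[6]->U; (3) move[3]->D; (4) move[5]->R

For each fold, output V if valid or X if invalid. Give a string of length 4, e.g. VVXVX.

Initial: ULLLDDD -> [(0, 0), (0, 1), (-1, 1), (-2, 1), (-3, 1), (-3, 0), (-3, -1), (-3, -2)]
Fold 1: move[4]->R => ULLLRDD INVALID (collision), skipped
Fold 2: move[6]->U => ULLLDDU INVALID (collision), skipped
Fold 3: move[3]->D => ULLDDDD VALID
Fold 4: move[5]->R => ULLDDRD VALID

Answer: XXVV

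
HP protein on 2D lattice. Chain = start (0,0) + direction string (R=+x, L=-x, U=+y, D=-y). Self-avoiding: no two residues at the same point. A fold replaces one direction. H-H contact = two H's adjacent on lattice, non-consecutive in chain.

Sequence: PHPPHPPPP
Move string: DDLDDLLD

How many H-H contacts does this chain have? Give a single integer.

Positions: [(0, 0), (0, -1), (0, -2), (-1, -2), (-1, -3), (-1, -4), (-2, -4), (-3, -4), (-3, -5)]
No H-H contacts found.

Answer: 0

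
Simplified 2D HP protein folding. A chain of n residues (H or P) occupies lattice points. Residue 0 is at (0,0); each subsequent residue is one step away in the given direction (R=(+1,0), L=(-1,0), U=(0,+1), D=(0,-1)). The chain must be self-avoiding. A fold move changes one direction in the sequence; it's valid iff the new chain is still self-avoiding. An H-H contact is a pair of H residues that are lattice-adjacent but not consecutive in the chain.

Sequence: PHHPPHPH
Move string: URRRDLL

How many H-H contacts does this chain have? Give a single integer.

Positions: [(0, 0), (0, 1), (1, 1), (2, 1), (3, 1), (3, 0), (2, 0), (1, 0)]
H-H contact: residue 2 @(1,1) - residue 7 @(1, 0)

Answer: 1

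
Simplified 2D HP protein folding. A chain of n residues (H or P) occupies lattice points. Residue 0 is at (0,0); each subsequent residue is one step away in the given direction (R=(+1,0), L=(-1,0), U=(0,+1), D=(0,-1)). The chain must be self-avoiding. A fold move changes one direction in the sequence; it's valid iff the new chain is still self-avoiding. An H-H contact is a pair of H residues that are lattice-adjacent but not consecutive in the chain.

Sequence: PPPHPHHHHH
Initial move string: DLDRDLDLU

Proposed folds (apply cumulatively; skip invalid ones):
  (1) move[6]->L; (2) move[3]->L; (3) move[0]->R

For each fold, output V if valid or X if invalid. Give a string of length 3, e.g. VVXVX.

Initial: DLDRDLDLU -> [(0, 0), (0, -1), (-1, -1), (-1, -2), (0, -2), (0, -3), (-1, -3), (-1, -4), (-2, -4), (-2, -3)]
Fold 1: move[6]->L => DLDRDLLLU VALID
Fold 2: move[3]->L => DLDLDLLLU VALID
Fold 3: move[0]->R => RLDLDLLLU INVALID (collision), skipped

Answer: VVX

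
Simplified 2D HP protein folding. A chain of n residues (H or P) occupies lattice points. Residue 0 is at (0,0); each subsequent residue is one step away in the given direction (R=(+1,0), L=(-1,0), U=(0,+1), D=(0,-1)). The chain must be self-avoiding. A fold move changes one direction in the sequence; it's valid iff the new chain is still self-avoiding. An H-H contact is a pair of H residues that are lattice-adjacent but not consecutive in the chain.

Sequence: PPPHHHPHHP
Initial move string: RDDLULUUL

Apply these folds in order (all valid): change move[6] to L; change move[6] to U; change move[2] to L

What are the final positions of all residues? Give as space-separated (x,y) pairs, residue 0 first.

Initial moves: RDDLULUUL
Fold: move[6]->L => RDDLULLUL (positions: [(0, 0), (1, 0), (1, -1), (1, -2), (0, -2), (0, -1), (-1, -1), (-2, -1), (-2, 0), (-3, 0)])
Fold: move[6]->U => RDDLULUUL (positions: [(0, 0), (1, 0), (1, -1), (1, -2), (0, -2), (0, -1), (-1, -1), (-1, 0), (-1, 1), (-2, 1)])
Fold: move[2]->L => RDLLULUUL (positions: [(0, 0), (1, 0), (1, -1), (0, -1), (-1, -1), (-1, 0), (-2, 0), (-2, 1), (-2, 2), (-3, 2)])

Answer: (0,0) (1,0) (1,-1) (0,-1) (-1,-1) (-1,0) (-2,0) (-2,1) (-2,2) (-3,2)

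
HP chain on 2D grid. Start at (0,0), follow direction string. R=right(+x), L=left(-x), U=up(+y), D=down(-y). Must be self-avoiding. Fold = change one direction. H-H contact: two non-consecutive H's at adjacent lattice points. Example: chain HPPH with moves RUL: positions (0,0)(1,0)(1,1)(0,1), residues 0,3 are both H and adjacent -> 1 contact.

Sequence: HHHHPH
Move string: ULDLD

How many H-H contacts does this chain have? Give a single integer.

Answer: 1

Derivation:
Positions: [(0, 0), (0, 1), (-1, 1), (-1, 0), (-2, 0), (-2, -1)]
H-H contact: residue 0 @(0,0) - residue 3 @(-1, 0)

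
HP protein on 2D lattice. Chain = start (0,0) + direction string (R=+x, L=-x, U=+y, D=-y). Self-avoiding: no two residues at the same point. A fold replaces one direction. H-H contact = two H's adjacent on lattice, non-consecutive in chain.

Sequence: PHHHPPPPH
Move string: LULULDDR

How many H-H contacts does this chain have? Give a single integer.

Positions: [(0, 0), (-1, 0), (-1, 1), (-2, 1), (-2, 2), (-3, 2), (-3, 1), (-3, 0), (-2, 0)]
H-H contact: residue 1 @(-1,0) - residue 8 @(-2, 0)
H-H contact: residue 3 @(-2,1) - residue 8 @(-2, 0)

Answer: 2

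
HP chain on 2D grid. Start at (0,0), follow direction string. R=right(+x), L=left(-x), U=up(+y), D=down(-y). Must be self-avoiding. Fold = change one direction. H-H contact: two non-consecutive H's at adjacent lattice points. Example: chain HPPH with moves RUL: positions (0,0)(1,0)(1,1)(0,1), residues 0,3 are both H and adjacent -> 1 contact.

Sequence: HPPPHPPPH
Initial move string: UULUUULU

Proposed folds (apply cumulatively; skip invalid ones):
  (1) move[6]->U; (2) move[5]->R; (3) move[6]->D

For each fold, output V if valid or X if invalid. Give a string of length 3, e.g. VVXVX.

Answer: VVX

Derivation:
Initial: UULUUULU -> [(0, 0), (0, 1), (0, 2), (-1, 2), (-1, 3), (-1, 4), (-1, 5), (-2, 5), (-2, 6)]
Fold 1: move[6]->U => UULUUUUU VALID
Fold 2: move[5]->R => UULUURUU VALID
Fold 3: move[6]->D => UULUURDU INVALID (collision), skipped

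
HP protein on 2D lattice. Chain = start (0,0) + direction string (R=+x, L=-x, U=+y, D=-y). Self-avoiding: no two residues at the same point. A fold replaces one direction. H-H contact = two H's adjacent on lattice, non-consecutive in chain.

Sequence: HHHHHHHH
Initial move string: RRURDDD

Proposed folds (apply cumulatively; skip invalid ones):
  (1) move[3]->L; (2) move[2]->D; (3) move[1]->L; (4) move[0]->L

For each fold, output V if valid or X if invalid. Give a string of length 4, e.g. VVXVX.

Answer: XVXX

Derivation:
Initial: RRURDDD -> [(0, 0), (1, 0), (2, 0), (2, 1), (3, 1), (3, 0), (3, -1), (3, -2)]
Fold 1: move[3]->L => RRULDDD INVALID (collision), skipped
Fold 2: move[2]->D => RRDRDDD VALID
Fold 3: move[1]->L => RLDRDDD INVALID (collision), skipped
Fold 4: move[0]->L => LRDRDDD INVALID (collision), skipped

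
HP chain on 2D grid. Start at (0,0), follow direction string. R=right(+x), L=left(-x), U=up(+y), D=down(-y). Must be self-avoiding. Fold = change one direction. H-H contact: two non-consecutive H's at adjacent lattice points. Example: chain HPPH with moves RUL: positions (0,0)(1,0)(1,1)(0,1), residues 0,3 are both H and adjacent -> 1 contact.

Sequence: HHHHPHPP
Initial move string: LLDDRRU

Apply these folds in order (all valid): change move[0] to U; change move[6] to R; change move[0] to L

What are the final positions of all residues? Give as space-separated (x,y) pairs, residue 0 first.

Answer: (0,0) (-1,0) (-2,0) (-2,-1) (-2,-2) (-1,-2) (0,-2) (1,-2)

Derivation:
Initial moves: LLDDRRU
Fold: move[0]->U => ULDDRRU (positions: [(0, 0), (0, 1), (-1, 1), (-1, 0), (-1, -1), (0, -1), (1, -1), (1, 0)])
Fold: move[6]->R => ULDDRRR (positions: [(0, 0), (0, 1), (-1, 1), (-1, 0), (-1, -1), (0, -1), (1, -1), (2, -1)])
Fold: move[0]->L => LLDDRRR (positions: [(0, 0), (-1, 0), (-2, 0), (-2, -1), (-2, -2), (-1, -2), (0, -2), (1, -2)])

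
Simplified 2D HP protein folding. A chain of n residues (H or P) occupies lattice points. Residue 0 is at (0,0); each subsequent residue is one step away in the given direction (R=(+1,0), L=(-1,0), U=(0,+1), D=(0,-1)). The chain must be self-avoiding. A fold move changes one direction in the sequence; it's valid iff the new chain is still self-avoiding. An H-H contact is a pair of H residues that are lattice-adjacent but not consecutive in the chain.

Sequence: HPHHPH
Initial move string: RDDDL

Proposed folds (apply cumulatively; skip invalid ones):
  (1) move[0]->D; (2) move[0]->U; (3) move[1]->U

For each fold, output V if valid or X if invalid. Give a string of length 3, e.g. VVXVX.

Answer: VXX

Derivation:
Initial: RDDDL -> [(0, 0), (1, 0), (1, -1), (1, -2), (1, -3), (0, -3)]
Fold 1: move[0]->D => DDDDL VALID
Fold 2: move[0]->U => UDDDL INVALID (collision), skipped
Fold 3: move[1]->U => DUDDL INVALID (collision), skipped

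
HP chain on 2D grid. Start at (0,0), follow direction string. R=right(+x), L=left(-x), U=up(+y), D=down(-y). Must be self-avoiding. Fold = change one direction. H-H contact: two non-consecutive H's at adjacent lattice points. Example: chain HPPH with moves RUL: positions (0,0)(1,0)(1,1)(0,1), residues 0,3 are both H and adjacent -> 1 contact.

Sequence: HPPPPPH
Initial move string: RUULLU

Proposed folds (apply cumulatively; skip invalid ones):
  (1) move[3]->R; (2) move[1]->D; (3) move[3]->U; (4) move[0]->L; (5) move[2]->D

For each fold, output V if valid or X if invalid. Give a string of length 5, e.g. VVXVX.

Initial: RUULLU -> [(0, 0), (1, 0), (1, 1), (1, 2), (0, 2), (-1, 2), (-1, 3)]
Fold 1: move[3]->R => RUURLU INVALID (collision), skipped
Fold 2: move[1]->D => RDULLU INVALID (collision), skipped
Fold 3: move[3]->U => RUUULU VALID
Fold 4: move[0]->L => LUUULU VALID
Fold 5: move[2]->D => LUDULU INVALID (collision), skipped

Answer: XXVVX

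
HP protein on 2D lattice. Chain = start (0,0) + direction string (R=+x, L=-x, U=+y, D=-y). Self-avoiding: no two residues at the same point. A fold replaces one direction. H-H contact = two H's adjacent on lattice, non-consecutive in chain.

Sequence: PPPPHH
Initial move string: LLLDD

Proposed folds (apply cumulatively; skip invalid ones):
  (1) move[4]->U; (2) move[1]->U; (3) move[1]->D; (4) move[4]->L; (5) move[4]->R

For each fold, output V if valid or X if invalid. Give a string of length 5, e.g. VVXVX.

Answer: XVVVV

Derivation:
Initial: LLLDD -> [(0, 0), (-1, 0), (-2, 0), (-3, 0), (-3, -1), (-3, -2)]
Fold 1: move[4]->U => LLLDU INVALID (collision), skipped
Fold 2: move[1]->U => LULDD VALID
Fold 3: move[1]->D => LDLDD VALID
Fold 4: move[4]->L => LDLDL VALID
Fold 5: move[4]->R => LDLDR VALID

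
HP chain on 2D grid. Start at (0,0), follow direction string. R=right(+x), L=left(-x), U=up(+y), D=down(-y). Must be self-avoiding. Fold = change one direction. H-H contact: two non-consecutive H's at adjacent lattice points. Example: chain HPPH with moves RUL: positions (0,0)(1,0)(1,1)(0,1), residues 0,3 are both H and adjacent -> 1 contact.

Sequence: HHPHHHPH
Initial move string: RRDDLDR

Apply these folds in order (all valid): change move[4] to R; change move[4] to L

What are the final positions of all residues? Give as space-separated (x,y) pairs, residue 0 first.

Initial moves: RRDDLDR
Fold: move[4]->R => RRDDRDR (positions: [(0, 0), (1, 0), (2, 0), (2, -1), (2, -2), (3, -2), (3, -3), (4, -3)])
Fold: move[4]->L => RRDDLDR (positions: [(0, 0), (1, 0), (2, 0), (2, -1), (2, -2), (1, -2), (1, -3), (2, -3)])

Answer: (0,0) (1,0) (2,0) (2,-1) (2,-2) (1,-2) (1,-3) (2,-3)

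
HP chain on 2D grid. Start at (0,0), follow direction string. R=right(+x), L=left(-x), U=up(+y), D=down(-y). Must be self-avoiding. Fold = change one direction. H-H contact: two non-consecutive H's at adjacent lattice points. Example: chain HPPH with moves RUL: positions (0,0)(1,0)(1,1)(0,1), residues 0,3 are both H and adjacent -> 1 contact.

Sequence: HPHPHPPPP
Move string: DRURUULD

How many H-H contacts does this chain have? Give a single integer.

Answer: 0

Derivation:
Positions: [(0, 0), (0, -1), (1, -1), (1, 0), (2, 0), (2, 1), (2, 2), (1, 2), (1, 1)]
No H-H contacts found.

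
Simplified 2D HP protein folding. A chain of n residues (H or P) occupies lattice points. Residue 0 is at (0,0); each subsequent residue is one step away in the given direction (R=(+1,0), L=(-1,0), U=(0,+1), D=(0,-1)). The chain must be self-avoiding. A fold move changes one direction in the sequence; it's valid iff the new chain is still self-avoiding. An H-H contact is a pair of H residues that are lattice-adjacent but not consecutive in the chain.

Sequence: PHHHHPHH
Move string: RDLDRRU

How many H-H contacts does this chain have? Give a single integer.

Answer: 1

Derivation:
Positions: [(0, 0), (1, 0), (1, -1), (0, -1), (0, -2), (1, -2), (2, -2), (2, -1)]
H-H contact: residue 2 @(1,-1) - residue 7 @(2, -1)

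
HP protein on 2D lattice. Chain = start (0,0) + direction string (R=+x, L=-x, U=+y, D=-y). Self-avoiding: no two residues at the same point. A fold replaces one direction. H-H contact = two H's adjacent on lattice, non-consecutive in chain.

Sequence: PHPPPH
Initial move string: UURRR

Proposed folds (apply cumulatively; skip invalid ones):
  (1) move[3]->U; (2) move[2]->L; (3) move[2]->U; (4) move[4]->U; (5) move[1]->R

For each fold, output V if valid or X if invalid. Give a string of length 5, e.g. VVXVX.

Answer: VVVVV

Derivation:
Initial: UURRR -> [(0, 0), (0, 1), (0, 2), (1, 2), (2, 2), (3, 2)]
Fold 1: move[3]->U => UURUR VALID
Fold 2: move[2]->L => UULUR VALID
Fold 3: move[2]->U => UUUUR VALID
Fold 4: move[4]->U => UUUUU VALID
Fold 5: move[1]->R => URUUU VALID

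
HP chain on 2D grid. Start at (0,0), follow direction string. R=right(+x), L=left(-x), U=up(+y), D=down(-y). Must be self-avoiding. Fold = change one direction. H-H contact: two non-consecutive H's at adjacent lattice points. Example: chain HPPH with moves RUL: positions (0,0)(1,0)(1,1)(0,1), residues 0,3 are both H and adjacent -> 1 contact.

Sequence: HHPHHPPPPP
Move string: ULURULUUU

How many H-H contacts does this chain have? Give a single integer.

Answer: 1

Derivation:
Positions: [(0, 0), (0, 1), (-1, 1), (-1, 2), (0, 2), (0, 3), (-1, 3), (-1, 4), (-1, 5), (-1, 6)]
H-H contact: residue 1 @(0,1) - residue 4 @(0, 2)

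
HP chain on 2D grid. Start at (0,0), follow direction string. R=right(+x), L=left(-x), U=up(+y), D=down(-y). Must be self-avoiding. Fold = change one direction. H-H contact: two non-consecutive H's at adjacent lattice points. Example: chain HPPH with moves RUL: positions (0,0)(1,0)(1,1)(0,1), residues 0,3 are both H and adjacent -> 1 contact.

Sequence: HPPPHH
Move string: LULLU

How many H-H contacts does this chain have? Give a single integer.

Positions: [(0, 0), (-1, 0), (-1, 1), (-2, 1), (-3, 1), (-3, 2)]
No H-H contacts found.

Answer: 0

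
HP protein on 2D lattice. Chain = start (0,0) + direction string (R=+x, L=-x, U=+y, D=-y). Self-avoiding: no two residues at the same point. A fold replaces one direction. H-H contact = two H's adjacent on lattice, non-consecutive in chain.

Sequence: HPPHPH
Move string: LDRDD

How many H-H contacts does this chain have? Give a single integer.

Positions: [(0, 0), (-1, 0), (-1, -1), (0, -1), (0, -2), (0, -3)]
H-H contact: residue 0 @(0,0) - residue 3 @(0, -1)

Answer: 1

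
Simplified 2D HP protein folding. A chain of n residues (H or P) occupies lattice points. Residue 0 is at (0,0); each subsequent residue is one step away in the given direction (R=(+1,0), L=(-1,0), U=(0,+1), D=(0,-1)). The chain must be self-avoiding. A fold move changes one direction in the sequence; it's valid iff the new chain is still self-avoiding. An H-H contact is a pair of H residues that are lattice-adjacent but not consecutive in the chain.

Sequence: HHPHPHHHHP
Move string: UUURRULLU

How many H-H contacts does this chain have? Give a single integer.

Answer: 1

Derivation:
Positions: [(0, 0), (0, 1), (0, 2), (0, 3), (1, 3), (2, 3), (2, 4), (1, 4), (0, 4), (0, 5)]
H-H contact: residue 3 @(0,3) - residue 8 @(0, 4)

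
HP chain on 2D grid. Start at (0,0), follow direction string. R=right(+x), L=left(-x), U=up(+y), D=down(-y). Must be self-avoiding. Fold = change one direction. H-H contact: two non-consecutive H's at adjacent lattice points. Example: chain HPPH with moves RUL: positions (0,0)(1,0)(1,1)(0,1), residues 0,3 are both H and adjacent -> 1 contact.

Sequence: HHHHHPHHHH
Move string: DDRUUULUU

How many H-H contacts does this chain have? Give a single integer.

Answer: 2

Derivation:
Positions: [(0, 0), (0, -1), (0, -2), (1, -2), (1, -1), (1, 0), (1, 1), (0, 1), (0, 2), (0, 3)]
H-H contact: residue 0 @(0,0) - residue 7 @(0, 1)
H-H contact: residue 1 @(0,-1) - residue 4 @(1, -1)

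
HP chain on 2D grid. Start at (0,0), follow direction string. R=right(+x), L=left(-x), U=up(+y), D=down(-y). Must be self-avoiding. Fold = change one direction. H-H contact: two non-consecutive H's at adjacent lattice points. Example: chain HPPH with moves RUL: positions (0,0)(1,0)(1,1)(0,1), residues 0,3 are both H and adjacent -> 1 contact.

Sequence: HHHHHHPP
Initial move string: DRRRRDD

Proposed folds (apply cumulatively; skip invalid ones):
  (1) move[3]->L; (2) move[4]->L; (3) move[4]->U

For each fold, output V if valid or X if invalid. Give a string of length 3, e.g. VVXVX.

Answer: XXX

Derivation:
Initial: DRRRRDD -> [(0, 0), (0, -1), (1, -1), (2, -1), (3, -1), (4, -1), (4, -2), (4, -3)]
Fold 1: move[3]->L => DRRLRDD INVALID (collision), skipped
Fold 2: move[4]->L => DRRRLDD INVALID (collision), skipped
Fold 3: move[4]->U => DRRRUDD INVALID (collision), skipped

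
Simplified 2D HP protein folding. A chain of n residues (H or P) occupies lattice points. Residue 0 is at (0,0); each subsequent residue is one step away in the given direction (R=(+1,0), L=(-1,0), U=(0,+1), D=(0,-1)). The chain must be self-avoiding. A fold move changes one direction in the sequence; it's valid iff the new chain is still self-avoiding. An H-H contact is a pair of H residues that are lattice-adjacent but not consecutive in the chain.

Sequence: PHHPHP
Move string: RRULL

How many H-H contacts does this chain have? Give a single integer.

Answer: 1

Derivation:
Positions: [(0, 0), (1, 0), (2, 0), (2, 1), (1, 1), (0, 1)]
H-H contact: residue 1 @(1,0) - residue 4 @(1, 1)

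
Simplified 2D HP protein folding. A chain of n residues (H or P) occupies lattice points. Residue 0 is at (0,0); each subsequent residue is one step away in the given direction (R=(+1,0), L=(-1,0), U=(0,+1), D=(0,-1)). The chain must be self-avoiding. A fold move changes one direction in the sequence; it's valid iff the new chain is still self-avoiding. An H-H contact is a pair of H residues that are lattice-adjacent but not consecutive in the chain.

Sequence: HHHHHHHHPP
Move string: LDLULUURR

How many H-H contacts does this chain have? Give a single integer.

Positions: [(0, 0), (-1, 0), (-1, -1), (-2, -1), (-2, 0), (-3, 0), (-3, 1), (-3, 2), (-2, 2), (-1, 2)]
H-H contact: residue 1 @(-1,0) - residue 4 @(-2, 0)

Answer: 1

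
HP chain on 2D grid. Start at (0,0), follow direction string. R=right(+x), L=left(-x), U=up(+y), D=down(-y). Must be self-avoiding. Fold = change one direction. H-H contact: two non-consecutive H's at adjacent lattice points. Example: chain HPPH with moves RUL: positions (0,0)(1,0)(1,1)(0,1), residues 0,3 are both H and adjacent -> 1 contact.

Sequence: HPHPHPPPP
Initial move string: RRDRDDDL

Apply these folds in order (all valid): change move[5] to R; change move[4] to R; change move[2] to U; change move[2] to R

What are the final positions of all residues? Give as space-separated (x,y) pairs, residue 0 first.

Answer: (0,0) (1,0) (2,0) (3,0) (4,0) (5,0) (6,0) (6,-1) (5,-1)

Derivation:
Initial moves: RRDRDDDL
Fold: move[5]->R => RRDRDRDL (positions: [(0, 0), (1, 0), (2, 0), (2, -1), (3, -1), (3, -2), (4, -2), (4, -3), (3, -3)])
Fold: move[4]->R => RRDRRRDL (positions: [(0, 0), (1, 0), (2, 0), (2, -1), (3, -1), (4, -1), (5, -1), (5, -2), (4, -2)])
Fold: move[2]->U => RRURRRDL (positions: [(0, 0), (1, 0), (2, 0), (2, 1), (3, 1), (4, 1), (5, 1), (5, 0), (4, 0)])
Fold: move[2]->R => RRRRRRDL (positions: [(0, 0), (1, 0), (2, 0), (3, 0), (4, 0), (5, 0), (6, 0), (6, -1), (5, -1)])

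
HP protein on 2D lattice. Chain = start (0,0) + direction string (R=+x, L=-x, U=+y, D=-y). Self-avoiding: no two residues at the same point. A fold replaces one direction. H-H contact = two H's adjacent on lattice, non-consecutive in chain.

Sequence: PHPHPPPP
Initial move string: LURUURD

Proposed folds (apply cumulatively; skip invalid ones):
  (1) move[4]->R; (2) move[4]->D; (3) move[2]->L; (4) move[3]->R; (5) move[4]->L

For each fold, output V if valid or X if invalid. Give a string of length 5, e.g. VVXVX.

Initial: LURUURD -> [(0, 0), (-1, 0), (-1, 1), (0, 1), (0, 2), (0, 3), (1, 3), (1, 2)]
Fold 1: move[4]->R => LURURRD VALID
Fold 2: move[4]->D => LURUDRD INVALID (collision), skipped
Fold 3: move[2]->L => LULURRD VALID
Fold 4: move[3]->R => LULRRRD INVALID (collision), skipped
Fold 5: move[4]->L => LULULRD INVALID (collision), skipped

Answer: VXVXX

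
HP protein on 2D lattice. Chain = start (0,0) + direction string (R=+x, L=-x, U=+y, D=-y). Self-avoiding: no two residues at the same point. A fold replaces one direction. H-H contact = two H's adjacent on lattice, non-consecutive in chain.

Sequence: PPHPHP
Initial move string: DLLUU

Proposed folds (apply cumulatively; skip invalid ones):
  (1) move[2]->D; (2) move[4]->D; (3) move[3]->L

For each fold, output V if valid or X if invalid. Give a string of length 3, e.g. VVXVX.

Initial: DLLUU -> [(0, 0), (0, -1), (-1, -1), (-2, -1), (-2, 0), (-2, 1)]
Fold 1: move[2]->D => DLDUU INVALID (collision), skipped
Fold 2: move[4]->D => DLLUD INVALID (collision), skipped
Fold 3: move[3]->L => DLLLU VALID

Answer: XXV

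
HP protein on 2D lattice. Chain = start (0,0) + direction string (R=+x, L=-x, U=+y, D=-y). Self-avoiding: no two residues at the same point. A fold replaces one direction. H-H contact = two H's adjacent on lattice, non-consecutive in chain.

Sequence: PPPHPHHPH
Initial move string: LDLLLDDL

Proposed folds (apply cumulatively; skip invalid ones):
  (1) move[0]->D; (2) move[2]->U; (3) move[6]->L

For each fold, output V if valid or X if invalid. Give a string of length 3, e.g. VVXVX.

Answer: VXV

Derivation:
Initial: LDLLLDDL -> [(0, 0), (-1, 0), (-1, -1), (-2, -1), (-3, -1), (-4, -1), (-4, -2), (-4, -3), (-5, -3)]
Fold 1: move[0]->D => DDLLLDDL VALID
Fold 2: move[2]->U => DDULLDDL INVALID (collision), skipped
Fold 3: move[6]->L => DDLLLDLL VALID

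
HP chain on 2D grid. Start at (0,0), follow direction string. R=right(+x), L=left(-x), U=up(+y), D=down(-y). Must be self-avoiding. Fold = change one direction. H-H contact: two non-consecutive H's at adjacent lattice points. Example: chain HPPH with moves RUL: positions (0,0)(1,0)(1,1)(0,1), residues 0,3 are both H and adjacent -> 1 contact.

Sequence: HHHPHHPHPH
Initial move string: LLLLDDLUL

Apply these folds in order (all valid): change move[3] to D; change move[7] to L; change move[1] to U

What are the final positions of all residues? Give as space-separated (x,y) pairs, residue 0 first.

Answer: (0,0) (-1,0) (-1,1) (-2,1) (-2,0) (-2,-1) (-2,-2) (-3,-2) (-4,-2) (-5,-2)

Derivation:
Initial moves: LLLLDDLUL
Fold: move[3]->D => LLLDDDLUL (positions: [(0, 0), (-1, 0), (-2, 0), (-3, 0), (-3, -1), (-3, -2), (-3, -3), (-4, -3), (-4, -2), (-5, -2)])
Fold: move[7]->L => LLLDDDLLL (positions: [(0, 0), (-1, 0), (-2, 0), (-3, 0), (-3, -1), (-3, -2), (-3, -3), (-4, -3), (-5, -3), (-6, -3)])
Fold: move[1]->U => LULDDDLLL (positions: [(0, 0), (-1, 0), (-1, 1), (-2, 1), (-2, 0), (-2, -1), (-2, -2), (-3, -2), (-4, -2), (-5, -2)])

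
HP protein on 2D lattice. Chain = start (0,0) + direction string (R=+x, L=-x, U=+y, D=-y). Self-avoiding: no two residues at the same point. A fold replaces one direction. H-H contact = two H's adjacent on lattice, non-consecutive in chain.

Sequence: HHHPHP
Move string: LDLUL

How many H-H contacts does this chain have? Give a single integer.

Positions: [(0, 0), (-1, 0), (-1, -1), (-2, -1), (-2, 0), (-3, 0)]
H-H contact: residue 1 @(-1,0) - residue 4 @(-2, 0)

Answer: 1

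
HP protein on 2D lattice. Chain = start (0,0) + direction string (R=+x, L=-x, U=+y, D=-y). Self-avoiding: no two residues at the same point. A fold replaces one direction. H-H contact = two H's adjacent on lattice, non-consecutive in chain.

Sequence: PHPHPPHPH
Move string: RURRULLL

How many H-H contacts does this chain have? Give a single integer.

Positions: [(0, 0), (1, 0), (1, 1), (2, 1), (3, 1), (3, 2), (2, 2), (1, 2), (0, 2)]
H-H contact: residue 3 @(2,1) - residue 6 @(2, 2)

Answer: 1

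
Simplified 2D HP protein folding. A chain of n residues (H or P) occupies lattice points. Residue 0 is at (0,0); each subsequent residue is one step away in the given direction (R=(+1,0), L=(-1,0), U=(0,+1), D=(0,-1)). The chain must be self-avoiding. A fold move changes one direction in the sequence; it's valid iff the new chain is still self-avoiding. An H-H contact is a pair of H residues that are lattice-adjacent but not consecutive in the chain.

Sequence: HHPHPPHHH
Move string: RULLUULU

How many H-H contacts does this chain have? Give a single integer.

Answer: 1

Derivation:
Positions: [(0, 0), (1, 0), (1, 1), (0, 1), (-1, 1), (-1, 2), (-1, 3), (-2, 3), (-2, 4)]
H-H contact: residue 0 @(0,0) - residue 3 @(0, 1)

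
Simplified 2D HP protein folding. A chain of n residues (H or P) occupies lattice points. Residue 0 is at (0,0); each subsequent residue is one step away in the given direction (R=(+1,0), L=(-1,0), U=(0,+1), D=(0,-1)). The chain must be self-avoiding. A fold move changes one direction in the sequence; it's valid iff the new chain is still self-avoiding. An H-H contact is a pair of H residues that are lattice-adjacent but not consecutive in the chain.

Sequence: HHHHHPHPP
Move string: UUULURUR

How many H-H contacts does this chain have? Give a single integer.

Positions: [(0, 0), (0, 1), (0, 2), (0, 3), (-1, 3), (-1, 4), (0, 4), (0, 5), (1, 5)]
H-H contact: residue 3 @(0,3) - residue 6 @(0, 4)

Answer: 1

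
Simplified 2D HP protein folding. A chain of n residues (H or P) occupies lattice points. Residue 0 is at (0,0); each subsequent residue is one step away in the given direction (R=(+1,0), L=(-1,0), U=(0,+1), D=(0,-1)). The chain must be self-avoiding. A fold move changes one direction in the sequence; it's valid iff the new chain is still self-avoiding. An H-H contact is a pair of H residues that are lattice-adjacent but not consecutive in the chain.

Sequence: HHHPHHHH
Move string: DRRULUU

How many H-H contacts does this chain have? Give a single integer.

Answer: 2

Derivation:
Positions: [(0, 0), (0, -1), (1, -1), (2, -1), (2, 0), (1, 0), (1, 1), (1, 2)]
H-H contact: residue 0 @(0,0) - residue 5 @(1, 0)
H-H contact: residue 2 @(1,-1) - residue 5 @(1, 0)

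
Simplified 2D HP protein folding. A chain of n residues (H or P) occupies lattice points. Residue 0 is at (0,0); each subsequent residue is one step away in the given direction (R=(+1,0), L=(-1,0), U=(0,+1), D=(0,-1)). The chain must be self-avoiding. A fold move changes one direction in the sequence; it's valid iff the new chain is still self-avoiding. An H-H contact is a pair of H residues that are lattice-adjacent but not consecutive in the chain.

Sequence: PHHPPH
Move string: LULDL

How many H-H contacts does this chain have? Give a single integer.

Positions: [(0, 0), (-1, 0), (-1, 1), (-2, 1), (-2, 0), (-3, 0)]
No H-H contacts found.

Answer: 0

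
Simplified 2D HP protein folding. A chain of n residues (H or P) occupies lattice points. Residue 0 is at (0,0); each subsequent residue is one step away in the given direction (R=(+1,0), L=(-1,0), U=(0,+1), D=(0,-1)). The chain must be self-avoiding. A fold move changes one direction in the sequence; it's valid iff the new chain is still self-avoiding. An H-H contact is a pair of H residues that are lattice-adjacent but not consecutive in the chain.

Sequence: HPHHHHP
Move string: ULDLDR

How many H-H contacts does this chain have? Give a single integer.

Positions: [(0, 0), (0, 1), (-1, 1), (-1, 0), (-2, 0), (-2, -1), (-1, -1)]
H-H contact: residue 0 @(0,0) - residue 3 @(-1, 0)

Answer: 1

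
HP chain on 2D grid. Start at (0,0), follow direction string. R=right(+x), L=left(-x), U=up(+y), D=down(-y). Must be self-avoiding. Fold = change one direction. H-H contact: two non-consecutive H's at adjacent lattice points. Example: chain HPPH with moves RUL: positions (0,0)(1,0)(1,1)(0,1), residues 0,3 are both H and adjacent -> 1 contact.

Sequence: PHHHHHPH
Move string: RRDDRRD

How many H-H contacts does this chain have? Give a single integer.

Positions: [(0, 0), (1, 0), (2, 0), (2, -1), (2, -2), (3, -2), (4, -2), (4, -3)]
No H-H contacts found.

Answer: 0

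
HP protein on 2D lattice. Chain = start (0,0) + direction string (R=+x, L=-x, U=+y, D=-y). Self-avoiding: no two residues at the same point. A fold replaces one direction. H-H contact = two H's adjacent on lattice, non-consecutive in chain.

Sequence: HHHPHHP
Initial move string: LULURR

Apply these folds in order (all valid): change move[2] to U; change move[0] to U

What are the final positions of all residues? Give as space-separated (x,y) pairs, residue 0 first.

Answer: (0,0) (0,1) (0,2) (0,3) (0,4) (1,4) (2,4)

Derivation:
Initial moves: LULURR
Fold: move[2]->U => LUUURR (positions: [(0, 0), (-1, 0), (-1, 1), (-1, 2), (-1, 3), (0, 3), (1, 3)])
Fold: move[0]->U => UUUURR (positions: [(0, 0), (0, 1), (0, 2), (0, 3), (0, 4), (1, 4), (2, 4)])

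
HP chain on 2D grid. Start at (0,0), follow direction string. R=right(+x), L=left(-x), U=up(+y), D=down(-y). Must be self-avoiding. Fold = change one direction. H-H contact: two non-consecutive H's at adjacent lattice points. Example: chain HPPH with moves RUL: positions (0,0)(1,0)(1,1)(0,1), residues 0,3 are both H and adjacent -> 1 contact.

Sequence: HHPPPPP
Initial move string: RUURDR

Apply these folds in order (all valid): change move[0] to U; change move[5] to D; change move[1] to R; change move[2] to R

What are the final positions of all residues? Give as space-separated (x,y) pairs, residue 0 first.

Answer: (0,0) (0,1) (1,1) (2,1) (3,1) (3,0) (3,-1)

Derivation:
Initial moves: RUURDR
Fold: move[0]->U => UUURDR (positions: [(0, 0), (0, 1), (0, 2), (0, 3), (1, 3), (1, 2), (2, 2)])
Fold: move[5]->D => UUURDD (positions: [(0, 0), (0, 1), (0, 2), (0, 3), (1, 3), (1, 2), (1, 1)])
Fold: move[1]->R => URURDD (positions: [(0, 0), (0, 1), (1, 1), (1, 2), (2, 2), (2, 1), (2, 0)])
Fold: move[2]->R => URRRDD (positions: [(0, 0), (0, 1), (1, 1), (2, 1), (3, 1), (3, 0), (3, -1)])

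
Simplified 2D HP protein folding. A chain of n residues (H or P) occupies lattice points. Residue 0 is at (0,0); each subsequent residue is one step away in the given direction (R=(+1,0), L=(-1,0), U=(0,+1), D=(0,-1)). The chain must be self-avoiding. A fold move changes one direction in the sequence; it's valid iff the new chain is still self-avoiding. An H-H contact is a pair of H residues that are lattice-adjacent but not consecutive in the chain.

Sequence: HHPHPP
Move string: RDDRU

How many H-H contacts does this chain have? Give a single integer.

Answer: 0

Derivation:
Positions: [(0, 0), (1, 0), (1, -1), (1, -2), (2, -2), (2, -1)]
No H-H contacts found.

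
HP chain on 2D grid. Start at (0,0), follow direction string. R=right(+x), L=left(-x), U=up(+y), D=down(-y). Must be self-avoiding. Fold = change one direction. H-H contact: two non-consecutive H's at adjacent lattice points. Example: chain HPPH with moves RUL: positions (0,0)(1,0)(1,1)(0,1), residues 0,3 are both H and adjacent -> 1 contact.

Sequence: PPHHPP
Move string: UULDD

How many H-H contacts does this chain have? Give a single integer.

Answer: 0

Derivation:
Positions: [(0, 0), (0, 1), (0, 2), (-1, 2), (-1, 1), (-1, 0)]
No H-H contacts found.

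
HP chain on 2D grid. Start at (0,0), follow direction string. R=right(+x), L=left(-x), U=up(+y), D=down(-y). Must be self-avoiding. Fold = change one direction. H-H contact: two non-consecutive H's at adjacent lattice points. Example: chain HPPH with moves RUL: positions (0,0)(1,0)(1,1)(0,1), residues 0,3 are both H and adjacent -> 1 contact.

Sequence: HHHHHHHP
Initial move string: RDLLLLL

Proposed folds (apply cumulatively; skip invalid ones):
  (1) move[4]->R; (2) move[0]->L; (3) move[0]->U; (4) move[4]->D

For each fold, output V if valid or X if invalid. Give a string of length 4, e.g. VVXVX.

Answer: XVXV

Derivation:
Initial: RDLLLLL -> [(0, 0), (1, 0), (1, -1), (0, -1), (-1, -1), (-2, -1), (-3, -1), (-4, -1)]
Fold 1: move[4]->R => RDLLRLL INVALID (collision), skipped
Fold 2: move[0]->L => LDLLLLL VALID
Fold 3: move[0]->U => UDLLLLL INVALID (collision), skipped
Fold 4: move[4]->D => LDLLDLL VALID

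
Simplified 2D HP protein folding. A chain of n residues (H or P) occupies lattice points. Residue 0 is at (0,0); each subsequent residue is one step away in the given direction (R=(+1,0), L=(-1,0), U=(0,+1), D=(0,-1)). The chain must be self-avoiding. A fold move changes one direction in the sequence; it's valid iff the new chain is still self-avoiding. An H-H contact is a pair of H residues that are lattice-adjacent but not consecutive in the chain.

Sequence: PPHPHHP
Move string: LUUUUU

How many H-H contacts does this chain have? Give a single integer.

Positions: [(0, 0), (-1, 0), (-1, 1), (-1, 2), (-1, 3), (-1, 4), (-1, 5)]
No H-H contacts found.

Answer: 0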